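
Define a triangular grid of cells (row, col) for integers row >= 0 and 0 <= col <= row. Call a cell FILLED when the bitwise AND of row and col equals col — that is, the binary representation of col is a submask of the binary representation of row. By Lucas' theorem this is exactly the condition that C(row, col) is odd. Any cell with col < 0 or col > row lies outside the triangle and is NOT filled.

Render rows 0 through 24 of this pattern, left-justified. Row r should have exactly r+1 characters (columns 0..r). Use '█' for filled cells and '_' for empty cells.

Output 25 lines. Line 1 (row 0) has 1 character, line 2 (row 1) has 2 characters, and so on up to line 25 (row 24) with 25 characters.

r0=0: █
r1=1: ██
r2=10: █_█
r3=11: ████
r4=100: █___█
r5=101: ██__██
r6=110: █_█_█_█
r7=111: ████████
r8=1000: █_______█
r9=1001: ██______██
r10=1010: █_█_____█_█
r11=1011: ████____████
r12=1100: █___█___█___█
r13=1101: ██__██__██__██
r14=1110: █_█_█_█_█_█_█_█
r15=1111: ████████████████
r16=10000: █_______________█
r17=10001: ██______________██
r18=10010: █_█_____________█_█
r19=10011: ████____________████
r20=10100: █___█___________█___█
r21=10101: ██__██__________██__██
r22=10110: █_█_█_█_________█_█_█_█
r23=10111: ████████________████████
r24=11000: █_______█_______█_______█

Answer: █
██
█_█
████
█___█
██__██
█_█_█_█
████████
█_______█
██______██
█_█_____█_█
████____████
█___█___█___█
██__██__██__██
█_█_█_█_█_█_█_█
████████████████
█_______________█
██______________██
█_█_____________█_█
████____________████
█___█___________█___█
██__██__________██__██
█_█_█_█_________█_█_█_█
████████________████████
█_______█_______█_______█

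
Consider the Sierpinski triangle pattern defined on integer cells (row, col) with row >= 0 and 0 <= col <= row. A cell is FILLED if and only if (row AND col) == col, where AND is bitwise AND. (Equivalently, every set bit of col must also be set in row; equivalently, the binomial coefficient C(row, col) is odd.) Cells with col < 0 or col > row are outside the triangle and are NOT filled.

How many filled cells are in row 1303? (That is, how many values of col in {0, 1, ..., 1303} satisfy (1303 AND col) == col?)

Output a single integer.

Answer: 64

Derivation:
1303 in binary = 10100010111
popcount(1303) = number of 1-bits in 10100010111 = 6
A col c satisfies (1303 AND c) == c iff every set bit of c is also set in 1303; each of the 6 set bits of 1303 can independently be on or off in c.
count = 2^6 = 64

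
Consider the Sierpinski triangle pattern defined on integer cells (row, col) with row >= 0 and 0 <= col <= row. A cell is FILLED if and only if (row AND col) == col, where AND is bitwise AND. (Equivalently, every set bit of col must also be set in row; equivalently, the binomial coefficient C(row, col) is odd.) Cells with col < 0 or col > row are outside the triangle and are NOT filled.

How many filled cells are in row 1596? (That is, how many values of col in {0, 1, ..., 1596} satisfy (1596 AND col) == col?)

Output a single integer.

Answer: 64

Derivation:
1596 in binary = 11000111100
popcount(1596) = number of 1-bits in 11000111100 = 6
A col c satisfies (1596 AND c) == c iff every set bit of c is also set in 1596; each of the 6 set bits of 1596 can independently be on or off in c.
count = 2^6 = 64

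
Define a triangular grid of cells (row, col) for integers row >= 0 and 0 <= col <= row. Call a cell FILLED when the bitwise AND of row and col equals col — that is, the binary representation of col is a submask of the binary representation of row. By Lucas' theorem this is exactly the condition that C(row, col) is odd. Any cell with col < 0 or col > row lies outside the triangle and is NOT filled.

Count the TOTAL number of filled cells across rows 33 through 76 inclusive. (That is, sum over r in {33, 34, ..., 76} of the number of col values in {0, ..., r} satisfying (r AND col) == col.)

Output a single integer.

r33=100001 pc2: +4 =4
r34=100010 pc2: +4 =8
r35=100011 pc3: +8 =16
r36=100100 pc2: +4 =20
r37=100101 pc3: +8 =28
r38=100110 pc3: +8 =36
r39=100111 pc4: +16 =52
r40=101000 pc2: +4 =56
r41=101001 pc3: +8 =64
r42=101010 pc3: +8 =72
r43=101011 pc4: +16 =88
r44=101100 pc3: +8 =96
r45=101101 pc4: +16 =112
r46=101110 pc4: +16 =128
r47=101111 pc5: +32 =160
r48=110000 pc2: +4 =164
r49=110001 pc3: +8 =172
r50=110010 pc3: +8 =180
r51=110011 pc4: +16 =196
r52=110100 pc3: +8 =204
r53=110101 pc4: +16 =220
r54=110110 pc4: +16 =236
r55=110111 pc5: +32 =268
r56=111000 pc3: +8 =276
r57=111001 pc4: +16 =292
r58=111010 pc4: +16 =308
r59=111011 pc5: +32 =340
r60=111100 pc4: +16 =356
r61=111101 pc5: +32 =388
r62=111110 pc5: +32 =420
r63=111111 pc6: +64 =484
r64=1000000 pc1: +2 =486
r65=1000001 pc2: +4 =490
r66=1000010 pc2: +4 =494
r67=1000011 pc3: +8 =502
r68=1000100 pc2: +4 =506
r69=1000101 pc3: +8 =514
r70=1000110 pc3: +8 =522
r71=1000111 pc4: +16 =538
r72=1001000 pc2: +4 =542
r73=1001001 pc3: +8 =550
r74=1001010 pc3: +8 =558
r75=1001011 pc4: +16 =574
r76=1001100 pc3: +8 =582

Answer: 582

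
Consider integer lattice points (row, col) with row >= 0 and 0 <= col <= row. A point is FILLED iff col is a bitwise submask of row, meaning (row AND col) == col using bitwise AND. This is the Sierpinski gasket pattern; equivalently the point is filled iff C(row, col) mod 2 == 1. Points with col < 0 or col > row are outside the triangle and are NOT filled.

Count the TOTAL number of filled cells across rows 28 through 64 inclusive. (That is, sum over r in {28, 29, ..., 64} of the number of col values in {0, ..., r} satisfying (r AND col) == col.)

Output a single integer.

r28=11100 pc3: +8 =8
r29=11101 pc4: +16 =24
r30=11110 pc4: +16 =40
r31=11111 pc5: +32 =72
r32=100000 pc1: +2 =74
r33=100001 pc2: +4 =78
r34=100010 pc2: +4 =82
r35=100011 pc3: +8 =90
r36=100100 pc2: +4 =94
r37=100101 pc3: +8 =102
r38=100110 pc3: +8 =110
r39=100111 pc4: +16 =126
r40=101000 pc2: +4 =130
r41=101001 pc3: +8 =138
r42=101010 pc3: +8 =146
r43=101011 pc4: +16 =162
r44=101100 pc3: +8 =170
r45=101101 pc4: +16 =186
r46=101110 pc4: +16 =202
r47=101111 pc5: +32 =234
r48=110000 pc2: +4 =238
r49=110001 pc3: +8 =246
r50=110010 pc3: +8 =254
r51=110011 pc4: +16 =270
r52=110100 pc3: +8 =278
r53=110101 pc4: +16 =294
r54=110110 pc4: +16 =310
r55=110111 pc5: +32 =342
r56=111000 pc3: +8 =350
r57=111001 pc4: +16 =366
r58=111010 pc4: +16 =382
r59=111011 pc5: +32 =414
r60=111100 pc4: +16 =430
r61=111101 pc5: +32 =462
r62=111110 pc5: +32 =494
r63=111111 pc6: +64 =558
r64=1000000 pc1: +2 =560

Answer: 560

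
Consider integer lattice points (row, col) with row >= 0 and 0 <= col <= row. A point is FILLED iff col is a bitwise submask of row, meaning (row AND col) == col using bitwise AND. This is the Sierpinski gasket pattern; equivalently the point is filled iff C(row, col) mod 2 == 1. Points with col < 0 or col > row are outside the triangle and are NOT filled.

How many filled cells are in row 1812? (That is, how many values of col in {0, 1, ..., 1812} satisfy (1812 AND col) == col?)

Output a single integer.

Answer: 32

Derivation:
1812 in binary = 11100010100
popcount(1812) = number of 1-bits in 11100010100 = 5
A col c satisfies (1812 AND c) == c iff every set bit of c is also set in 1812; each of the 5 set bits of 1812 can independently be on or off in c.
count = 2^5 = 32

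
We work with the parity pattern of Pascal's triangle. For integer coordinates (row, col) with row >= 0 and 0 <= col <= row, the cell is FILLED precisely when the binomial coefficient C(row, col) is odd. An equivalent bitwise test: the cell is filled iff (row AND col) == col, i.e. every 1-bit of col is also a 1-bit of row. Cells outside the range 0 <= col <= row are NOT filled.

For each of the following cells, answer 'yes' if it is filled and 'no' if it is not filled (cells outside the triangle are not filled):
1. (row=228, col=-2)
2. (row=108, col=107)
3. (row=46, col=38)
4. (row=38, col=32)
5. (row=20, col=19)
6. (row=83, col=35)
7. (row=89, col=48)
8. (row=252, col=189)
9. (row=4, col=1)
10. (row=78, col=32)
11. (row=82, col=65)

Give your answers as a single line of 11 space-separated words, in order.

(228,-2): col outside [0, 228] -> not filled
(108,107): row=0b1101100, col=0b1101011, row AND col = 0b1101000 = 104; 104 != 107 -> empty
(46,38): row=0b101110, col=0b100110, row AND col = 0b100110 = 38; 38 == 38 -> filled
(38,32): row=0b100110, col=0b100000, row AND col = 0b100000 = 32; 32 == 32 -> filled
(20,19): row=0b10100, col=0b10011, row AND col = 0b10000 = 16; 16 != 19 -> empty
(83,35): row=0b1010011, col=0b100011, row AND col = 0b11 = 3; 3 != 35 -> empty
(89,48): row=0b1011001, col=0b110000, row AND col = 0b10000 = 16; 16 != 48 -> empty
(252,189): row=0b11111100, col=0b10111101, row AND col = 0b10111100 = 188; 188 != 189 -> empty
(4,1): row=0b100, col=0b1, row AND col = 0b0 = 0; 0 != 1 -> empty
(78,32): row=0b1001110, col=0b100000, row AND col = 0b0 = 0; 0 != 32 -> empty
(82,65): row=0b1010010, col=0b1000001, row AND col = 0b1000000 = 64; 64 != 65 -> empty

Answer: no no yes yes no no no no no no no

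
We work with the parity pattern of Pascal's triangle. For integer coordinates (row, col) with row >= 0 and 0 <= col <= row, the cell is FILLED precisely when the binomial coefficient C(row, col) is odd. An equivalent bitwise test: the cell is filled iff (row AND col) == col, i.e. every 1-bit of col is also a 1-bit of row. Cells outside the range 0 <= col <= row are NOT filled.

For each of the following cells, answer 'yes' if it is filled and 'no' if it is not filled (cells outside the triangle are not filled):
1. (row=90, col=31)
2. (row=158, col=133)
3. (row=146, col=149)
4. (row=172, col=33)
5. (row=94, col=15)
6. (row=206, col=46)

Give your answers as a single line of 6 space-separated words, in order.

(90,31): row=0b1011010, col=0b11111, row AND col = 0b11010 = 26; 26 != 31 -> empty
(158,133): row=0b10011110, col=0b10000101, row AND col = 0b10000100 = 132; 132 != 133 -> empty
(146,149): col outside [0, 146] -> not filled
(172,33): row=0b10101100, col=0b100001, row AND col = 0b100000 = 32; 32 != 33 -> empty
(94,15): row=0b1011110, col=0b1111, row AND col = 0b1110 = 14; 14 != 15 -> empty
(206,46): row=0b11001110, col=0b101110, row AND col = 0b1110 = 14; 14 != 46 -> empty

Answer: no no no no no no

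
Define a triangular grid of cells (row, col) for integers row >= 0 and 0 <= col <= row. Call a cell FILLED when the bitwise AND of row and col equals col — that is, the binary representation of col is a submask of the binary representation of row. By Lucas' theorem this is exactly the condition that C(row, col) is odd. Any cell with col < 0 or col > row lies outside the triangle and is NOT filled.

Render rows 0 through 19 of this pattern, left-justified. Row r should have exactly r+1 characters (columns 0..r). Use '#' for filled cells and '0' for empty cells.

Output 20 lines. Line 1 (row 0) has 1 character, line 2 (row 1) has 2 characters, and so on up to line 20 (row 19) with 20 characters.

r0=0: #
r1=1: ##
r2=10: #0#
r3=11: ####
r4=100: #000#
r5=101: ##00##
r6=110: #0#0#0#
r7=111: ########
r8=1000: #0000000#
r9=1001: ##000000##
r10=1010: #0#00000#0#
r11=1011: ####0000####
r12=1100: #000#000#000#
r13=1101: ##00##00##00##
r14=1110: #0#0#0#0#0#0#0#
r15=1111: ################
r16=10000: #000000000000000#
r17=10001: ##00000000000000##
r18=10010: #0#0000000000000#0#
r19=10011: ####000000000000####

Answer: #
##
#0#
####
#000#
##00##
#0#0#0#
########
#0000000#
##000000##
#0#00000#0#
####0000####
#000#000#000#
##00##00##00##
#0#0#0#0#0#0#0#
################
#000000000000000#
##00000000000000##
#0#0000000000000#0#
####000000000000####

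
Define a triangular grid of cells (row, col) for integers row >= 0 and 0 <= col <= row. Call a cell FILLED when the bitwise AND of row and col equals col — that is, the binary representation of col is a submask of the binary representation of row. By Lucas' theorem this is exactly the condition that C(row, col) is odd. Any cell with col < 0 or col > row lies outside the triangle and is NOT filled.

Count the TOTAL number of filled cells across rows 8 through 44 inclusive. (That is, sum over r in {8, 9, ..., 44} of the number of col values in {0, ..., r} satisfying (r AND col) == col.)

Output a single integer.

Answer: 314

Derivation:
r8=1000 pc1: +2 =2
r9=1001 pc2: +4 =6
r10=1010 pc2: +4 =10
r11=1011 pc3: +8 =18
r12=1100 pc2: +4 =22
r13=1101 pc3: +8 =30
r14=1110 pc3: +8 =38
r15=1111 pc4: +16 =54
r16=10000 pc1: +2 =56
r17=10001 pc2: +4 =60
r18=10010 pc2: +4 =64
r19=10011 pc3: +8 =72
r20=10100 pc2: +4 =76
r21=10101 pc3: +8 =84
r22=10110 pc3: +8 =92
r23=10111 pc4: +16 =108
r24=11000 pc2: +4 =112
r25=11001 pc3: +8 =120
r26=11010 pc3: +8 =128
r27=11011 pc4: +16 =144
r28=11100 pc3: +8 =152
r29=11101 pc4: +16 =168
r30=11110 pc4: +16 =184
r31=11111 pc5: +32 =216
r32=100000 pc1: +2 =218
r33=100001 pc2: +4 =222
r34=100010 pc2: +4 =226
r35=100011 pc3: +8 =234
r36=100100 pc2: +4 =238
r37=100101 pc3: +8 =246
r38=100110 pc3: +8 =254
r39=100111 pc4: +16 =270
r40=101000 pc2: +4 =274
r41=101001 pc3: +8 =282
r42=101010 pc3: +8 =290
r43=101011 pc4: +16 =306
r44=101100 pc3: +8 =314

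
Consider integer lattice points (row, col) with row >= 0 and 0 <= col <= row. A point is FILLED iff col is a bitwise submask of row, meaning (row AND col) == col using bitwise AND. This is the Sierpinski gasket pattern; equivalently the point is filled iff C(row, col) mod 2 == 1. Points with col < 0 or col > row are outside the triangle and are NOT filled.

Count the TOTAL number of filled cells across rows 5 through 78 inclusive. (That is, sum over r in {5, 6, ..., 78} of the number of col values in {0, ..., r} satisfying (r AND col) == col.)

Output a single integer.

r5=101 pc2: +4 =4
r6=110 pc2: +4 =8
r7=111 pc3: +8 =16
r8=1000 pc1: +2 =18
r9=1001 pc2: +4 =22
r10=1010 pc2: +4 =26
r11=1011 pc3: +8 =34
r12=1100 pc2: +4 =38
r13=1101 pc3: +8 =46
r14=1110 pc3: +8 =54
r15=1111 pc4: +16 =70
r16=10000 pc1: +2 =72
r17=10001 pc2: +4 =76
r18=10010 pc2: +4 =80
r19=10011 pc3: +8 =88
r20=10100 pc2: +4 =92
r21=10101 pc3: +8 =100
r22=10110 pc3: +8 =108
r23=10111 pc4: +16 =124
r24=11000 pc2: +4 =128
r25=11001 pc3: +8 =136
r26=11010 pc3: +8 =144
r27=11011 pc4: +16 =160
r28=11100 pc3: +8 =168
r29=11101 pc4: +16 =184
r30=11110 pc4: +16 =200
r31=11111 pc5: +32 =232
r32=100000 pc1: +2 =234
r33=100001 pc2: +4 =238
r34=100010 pc2: +4 =242
r35=100011 pc3: +8 =250
r36=100100 pc2: +4 =254
r37=100101 pc3: +8 =262
r38=100110 pc3: +8 =270
r39=100111 pc4: +16 =286
r40=101000 pc2: +4 =290
r41=101001 pc3: +8 =298
r42=101010 pc3: +8 =306
r43=101011 pc4: +16 =322
r44=101100 pc3: +8 =330
r45=101101 pc4: +16 =346
r46=101110 pc4: +16 =362
r47=101111 pc5: +32 =394
r48=110000 pc2: +4 =398
r49=110001 pc3: +8 =406
r50=110010 pc3: +8 =414
r51=110011 pc4: +16 =430
r52=110100 pc3: +8 =438
r53=110101 pc4: +16 =454
r54=110110 pc4: +16 =470
r55=110111 pc5: +32 =502
r56=111000 pc3: +8 =510
r57=111001 pc4: +16 =526
r58=111010 pc4: +16 =542
r59=111011 pc5: +32 =574
r60=111100 pc4: +16 =590
r61=111101 pc5: +32 =622
r62=111110 pc5: +32 =654
r63=111111 pc6: +64 =718
r64=1000000 pc1: +2 =720
r65=1000001 pc2: +4 =724
r66=1000010 pc2: +4 =728
r67=1000011 pc3: +8 =736
r68=1000100 pc2: +4 =740
r69=1000101 pc3: +8 =748
r70=1000110 pc3: +8 =756
r71=1000111 pc4: +16 =772
r72=1001000 pc2: +4 =776
r73=1001001 pc3: +8 =784
r74=1001010 pc3: +8 =792
r75=1001011 pc4: +16 =808
r76=1001100 pc3: +8 =816
r77=1001101 pc4: +16 =832
r78=1001110 pc4: +16 =848

Answer: 848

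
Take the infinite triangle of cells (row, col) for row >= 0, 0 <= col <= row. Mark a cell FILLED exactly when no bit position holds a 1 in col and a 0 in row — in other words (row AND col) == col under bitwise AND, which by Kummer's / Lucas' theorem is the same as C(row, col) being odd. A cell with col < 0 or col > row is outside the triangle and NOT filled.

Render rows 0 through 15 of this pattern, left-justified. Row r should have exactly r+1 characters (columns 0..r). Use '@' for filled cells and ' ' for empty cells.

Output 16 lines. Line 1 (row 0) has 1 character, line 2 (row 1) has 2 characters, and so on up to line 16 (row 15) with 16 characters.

r0=0: @
r1=1: @@
r2=10: @ @
r3=11: @@@@
r4=100: @   @
r5=101: @@  @@
r6=110: @ @ @ @
r7=111: @@@@@@@@
r8=1000: @       @
r9=1001: @@      @@
r10=1010: @ @     @ @
r11=1011: @@@@    @@@@
r12=1100: @   @   @   @
r13=1101: @@  @@  @@  @@
r14=1110: @ @ @ @ @ @ @ @
r15=1111: @@@@@@@@@@@@@@@@

Answer: @
@@
@ @
@@@@
@   @
@@  @@
@ @ @ @
@@@@@@@@
@       @
@@      @@
@ @     @ @
@@@@    @@@@
@   @   @   @
@@  @@  @@  @@
@ @ @ @ @ @ @ @
@@@@@@@@@@@@@@@@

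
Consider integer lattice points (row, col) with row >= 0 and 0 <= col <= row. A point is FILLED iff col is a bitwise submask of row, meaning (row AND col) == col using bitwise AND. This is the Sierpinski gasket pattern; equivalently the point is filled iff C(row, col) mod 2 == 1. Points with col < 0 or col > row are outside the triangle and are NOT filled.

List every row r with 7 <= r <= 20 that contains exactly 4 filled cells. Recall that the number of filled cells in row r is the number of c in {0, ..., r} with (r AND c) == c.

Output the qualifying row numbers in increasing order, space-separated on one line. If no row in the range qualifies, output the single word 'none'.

Row r has 2^popcount(r) filled cells, so we need popcount(r) = log2(4) = 2.
Scan r = 7..20 and keep those with exactly 2 one-bits:
r=7=111 popcount=3 -> skip
r=8=1000 popcount=1 -> skip
r=9=1001 popcount=2 -> KEEP
r=10=1010 popcount=2 -> KEEP
r=11=1011 popcount=3 -> skip
r=12=1100 popcount=2 -> KEEP
r=13=1101 popcount=3 -> skip
r=14=1110 popcount=3 -> skip
r=15=1111 popcount=4 -> skip
r=16=10000 popcount=1 -> skip
r=17=10001 popcount=2 -> KEEP
r=18=10010 popcount=2 -> KEEP
r=19=10011 popcount=3 -> skip
r=20=10100 popcount=2 -> KEEP
Kept rows: 9 10 12 17 18 20

Answer: 9 10 12 17 18 20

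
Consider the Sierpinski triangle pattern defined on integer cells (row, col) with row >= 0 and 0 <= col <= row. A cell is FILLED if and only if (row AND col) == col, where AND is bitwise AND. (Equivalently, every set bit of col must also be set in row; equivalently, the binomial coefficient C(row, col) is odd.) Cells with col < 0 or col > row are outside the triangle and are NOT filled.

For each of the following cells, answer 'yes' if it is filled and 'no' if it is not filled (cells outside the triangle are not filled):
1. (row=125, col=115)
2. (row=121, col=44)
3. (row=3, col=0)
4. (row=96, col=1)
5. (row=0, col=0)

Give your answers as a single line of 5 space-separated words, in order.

(125,115): row=0b1111101, col=0b1110011, row AND col = 0b1110001 = 113; 113 != 115 -> empty
(121,44): row=0b1111001, col=0b101100, row AND col = 0b101000 = 40; 40 != 44 -> empty
(3,0): row=0b11, col=0b0, row AND col = 0b0 = 0; 0 == 0 -> filled
(96,1): row=0b1100000, col=0b1, row AND col = 0b0 = 0; 0 != 1 -> empty
(0,0): row=0b0, col=0b0, row AND col = 0b0 = 0; 0 == 0 -> filled

Answer: no no yes no yes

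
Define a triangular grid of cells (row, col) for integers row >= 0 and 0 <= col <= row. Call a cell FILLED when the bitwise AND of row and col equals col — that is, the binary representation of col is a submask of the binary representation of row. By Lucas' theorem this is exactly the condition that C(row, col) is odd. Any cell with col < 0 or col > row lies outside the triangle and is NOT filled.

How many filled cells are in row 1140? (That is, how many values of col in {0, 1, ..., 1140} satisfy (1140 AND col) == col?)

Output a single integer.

Answer: 32

Derivation:
1140 in binary = 10001110100
popcount(1140) = number of 1-bits in 10001110100 = 5
A col c satisfies (1140 AND c) == c iff every set bit of c is also set in 1140; each of the 5 set bits of 1140 can independently be on or off in c.
count = 2^5 = 32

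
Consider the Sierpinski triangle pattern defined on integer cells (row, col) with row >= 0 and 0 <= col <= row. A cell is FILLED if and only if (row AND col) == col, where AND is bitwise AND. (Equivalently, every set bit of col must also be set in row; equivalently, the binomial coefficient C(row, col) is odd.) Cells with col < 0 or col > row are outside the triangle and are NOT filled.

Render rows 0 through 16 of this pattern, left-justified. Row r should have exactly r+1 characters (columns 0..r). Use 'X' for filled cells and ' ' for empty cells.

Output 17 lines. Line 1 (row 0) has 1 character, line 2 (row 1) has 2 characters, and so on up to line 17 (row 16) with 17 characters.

Answer: X
XX
X X
XXXX
X   X
XX  XX
X X X X
XXXXXXXX
X       X
XX      XX
X X     X X
XXXX    XXXX
X   X   X   X
XX  XX  XX  XX
X X X X X X X X
XXXXXXXXXXXXXXXX
X               X

Derivation:
r0=0: X
r1=1: XX
r2=10: X X
r3=11: XXXX
r4=100: X   X
r5=101: XX  XX
r6=110: X X X X
r7=111: XXXXXXXX
r8=1000: X       X
r9=1001: XX      XX
r10=1010: X X     X X
r11=1011: XXXX    XXXX
r12=1100: X   X   X   X
r13=1101: XX  XX  XX  XX
r14=1110: X X X X X X X X
r15=1111: XXXXXXXXXXXXXXXX
r16=10000: X               X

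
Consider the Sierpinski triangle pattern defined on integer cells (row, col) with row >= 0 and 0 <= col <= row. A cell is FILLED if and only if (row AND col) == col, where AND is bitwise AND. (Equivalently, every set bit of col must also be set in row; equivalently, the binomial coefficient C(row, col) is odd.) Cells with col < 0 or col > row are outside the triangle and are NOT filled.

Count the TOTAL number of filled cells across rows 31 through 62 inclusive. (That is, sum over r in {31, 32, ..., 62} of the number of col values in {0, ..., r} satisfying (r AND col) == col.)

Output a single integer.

r31=11111 pc5: +32 =32
r32=100000 pc1: +2 =34
r33=100001 pc2: +4 =38
r34=100010 pc2: +4 =42
r35=100011 pc3: +8 =50
r36=100100 pc2: +4 =54
r37=100101 pc3: +8 =62
r38=100110 pc3: +8 =70
r39=100111 pc4: +16 =86
r40=101000 pc2: +4 =90
r41=101001 pc3: +8 =98
r42=101010 pc3: +8 =106
r43=101011 pc4: +16 =122
r44=101100 pc3: +8 =130
r45=101101 pc4: +16 =146
r46=101110 pc4: +16 =162
r47=101111 pc5: +32 =194
r48=110000 pc2: +4 =198
r49=110001 pc3: +8 =206
r50=110010 pc3: +8 =214
r51=110011 pc4: +16 =230
r52=110100 pc3: +8 =238
r53=110101 pc4: +16 =254
r54=110110 pc4: +16 =270
r55=110111 pc5: +32 =302
r56=111000 pc3: +8 =310
r57=111001 pc4: +16 =326
r58=111010 pc4: +16 =342
r59=111011 pc5: +32 =374
r60=111100 pc4: +16 =390
r61=111101 pc5: +32 =422
r62=111110 pc5: +32 =454

Answer: 454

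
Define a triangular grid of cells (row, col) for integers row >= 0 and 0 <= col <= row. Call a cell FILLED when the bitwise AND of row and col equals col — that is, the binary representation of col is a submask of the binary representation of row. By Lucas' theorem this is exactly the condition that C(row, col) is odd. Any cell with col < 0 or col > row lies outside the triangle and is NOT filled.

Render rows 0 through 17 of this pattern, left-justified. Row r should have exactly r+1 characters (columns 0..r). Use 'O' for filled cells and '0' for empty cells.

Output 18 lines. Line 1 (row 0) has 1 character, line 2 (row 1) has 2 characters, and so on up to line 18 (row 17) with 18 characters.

r0=0: O
r1=1: OO
r2=10: O0O
r3=11: OOOO
r4=100: O000O
r5=101: OO00OO
r6=110: O0O0O0O
r7=111: OOOOOOOO
r8=1000: O0000000O
r9=1001: OO000000OO
r10=1010: O0O00000O0O
r11=1011: OOOO0000OOOO
r12=1100: O000O000O000O
r13=1101: OO00OO00OO00OO
r14=1110: O0O0O0O0O0O0O0O
r15=1111: OOOOOOOOOOOOOOOO
r16=10000: O000000000000000O
r17=10001: OO00000000000000OO

Answer: O
OO
O0O
OOOO
O000O
OO00OO
O0O0O0O
OOOOOOOO
O0000000O
OO000000OO
O0O00000O0O
OOOO0000OOOO
O000O000O000O
OO00OO00OO00OO
O0O0O0O0O0O0O0O
OOOOOOOOOOOOOOOO
O000000000000000O
OO00000000000000OO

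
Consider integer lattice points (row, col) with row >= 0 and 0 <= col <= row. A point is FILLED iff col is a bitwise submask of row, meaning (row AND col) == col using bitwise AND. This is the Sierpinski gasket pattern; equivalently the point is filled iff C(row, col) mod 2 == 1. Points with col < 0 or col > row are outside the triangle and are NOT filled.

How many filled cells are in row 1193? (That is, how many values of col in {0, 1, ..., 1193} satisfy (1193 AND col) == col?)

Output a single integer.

1193 in binary = 10010101001
popcount(1193) = number of 1-bits in 10010101001 = 5
A col c satisfies (1193 AND c) == c iff every set bit of c is also set in 1193; each of the 5 set bits of 1193 can independently be on or off in c.
count = 2^5 = 32

Answer: 32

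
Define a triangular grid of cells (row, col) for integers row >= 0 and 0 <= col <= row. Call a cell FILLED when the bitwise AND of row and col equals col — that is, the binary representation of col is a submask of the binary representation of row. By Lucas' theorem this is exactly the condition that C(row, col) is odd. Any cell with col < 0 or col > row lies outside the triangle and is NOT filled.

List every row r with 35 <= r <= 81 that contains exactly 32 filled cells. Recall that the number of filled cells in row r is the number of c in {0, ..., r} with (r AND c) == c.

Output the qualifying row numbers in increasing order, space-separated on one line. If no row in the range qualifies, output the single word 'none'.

Answer: 47 55 59 61 62 79

Derivation:
Row r has 2^popcount(r) filled cells, so we need popcount(r) = log2(32) = 5.
Scan r = 35..81 and keep those with exactly 5 one-bits:
r=35=100011 popcount=3 -> skip
r=36=100100 popcount=2 -> skip
r=37=100101 popcount=3 -> skip
r=38=100110 popcount=3 -> skip
r=39=100111 popcount=4 -> skip
r=40=101000 popcount=2 -> skip
r=41=101001 popcount=3 -> skip
r=42=101010 popcount=3 -> skip
r=43=101011 popcount=4 -> skip
r=44=101100 popcount=3 -> skip
r=45=101101 popcount=4 -> skip
r=46=101110 popcount=4 -> skip
r=47=101111 popcount=5 -> KEEP
r=48=110000 popcount=2 -> skip
r=49=110001 popcount=3 -> skip
r=50=110010 popcount=3 -> skip
r=51=110011 popcount=4 -> skip
r=52=110100 popcount=3 -> skip
r=53=110101 popcount=4 -> skip
r=54=110110 popcount=4 -> skip
r=55=110111 popcount=5 -> KEEP
r=56=111000 popcount=3 -> skip
r=57=111001 popcount=4 -> skip
r=58=111010 popcount=4 -> skip
r=59=111011 popcount=5 -> KEEP
r=60=111100 popcount=4 -> skip
r=61=111101 popcount=5 -> KEEP
r=62=111110 popcount=5 -> KEEP
r=63=111111 popcount=6 -> skip
r=64=1000000 popcount=1 -> skip
r=65=1000001 popcount=2 -> skip
r=66=1000010 popcount=2 -> skip
r=67=1000011 popcount=3 -> skip
r=68=1000100 popcount=2 -> skip
r=69=1000101 popcount=3 -> skip
r=70=1000110 popcount=3 -> skip
r=71=1000111 popcount=4 -> skip
r=72=1001000 popcount=2 -> skip
r=73=1001001 popcount=3 -> skip
r=74=1001010 popcount=3 -> skip
r=75=1001011 popcount=4 -> skip
r=76=1001100 popcount=3 -> skip
r=77=1001101 popcount=4 -> skip
r=78=1001110 popcount=4 -> skip
r=79=1001111 popcount=5 -> KEEP
r=80=1010000 popcount=2 -> skip
r=81=1010001 popcount=3 -> skip
Kept rows: 47 55 59 61 62 79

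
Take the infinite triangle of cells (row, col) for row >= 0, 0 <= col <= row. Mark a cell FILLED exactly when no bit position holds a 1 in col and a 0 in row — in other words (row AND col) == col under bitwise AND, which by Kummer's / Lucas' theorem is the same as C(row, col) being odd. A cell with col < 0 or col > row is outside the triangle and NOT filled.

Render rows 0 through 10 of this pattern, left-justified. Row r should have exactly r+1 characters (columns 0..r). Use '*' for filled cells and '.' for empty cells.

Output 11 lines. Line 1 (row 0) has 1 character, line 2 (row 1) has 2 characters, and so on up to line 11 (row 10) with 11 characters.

r0=0: *
r1=1: **
r2=10: *.*
r3=11: ****
r4=100: *...*
r5=101: **..**
r6=110: *.*.*.*
r7=111: ********
r8=1000: *.......*
r9=1001: **......**
r10=1010: *.*.....*.*

Answer: *
**
*.*
****
*...*
**..**
*.*.*.*
********
*.......*
**......**
*.*.....*.*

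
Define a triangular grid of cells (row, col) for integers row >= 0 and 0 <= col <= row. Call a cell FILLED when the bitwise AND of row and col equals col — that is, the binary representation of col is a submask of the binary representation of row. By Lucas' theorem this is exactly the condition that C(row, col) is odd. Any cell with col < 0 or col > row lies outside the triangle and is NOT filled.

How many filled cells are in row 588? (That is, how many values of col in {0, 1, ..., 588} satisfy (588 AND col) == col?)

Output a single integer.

Answer: 16

Derivation:
588 in binary = 1001001100
popcount(588) = number of 1-bits in 1001001100 = 4
A col c satisfies (588 AND c) == c iff every set bit of c is also set in 588; each of the 4 set bits of 588 can independently be on or off in c.
count = 2^4 = 16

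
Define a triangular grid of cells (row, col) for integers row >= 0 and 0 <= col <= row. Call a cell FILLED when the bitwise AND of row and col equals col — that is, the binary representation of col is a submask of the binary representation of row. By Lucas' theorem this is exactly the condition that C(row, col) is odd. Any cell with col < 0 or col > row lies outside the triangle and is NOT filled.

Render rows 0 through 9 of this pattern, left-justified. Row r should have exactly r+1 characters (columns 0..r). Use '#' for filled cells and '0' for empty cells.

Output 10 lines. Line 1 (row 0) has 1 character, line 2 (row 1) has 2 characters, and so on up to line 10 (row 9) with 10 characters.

r0=0: #
r1=1: ##
r2=10: #0#
r3=11: ####
r4=100: #000#
r5=101: ##00##
r6=110: #0#0#0#
r7=111: ########
r8=1000: #0000000#
r9=1001: ##000000##

Answer: #
##
#0#
####
#000#
##00##
#0#0#0#
########
#0000000#
##000000##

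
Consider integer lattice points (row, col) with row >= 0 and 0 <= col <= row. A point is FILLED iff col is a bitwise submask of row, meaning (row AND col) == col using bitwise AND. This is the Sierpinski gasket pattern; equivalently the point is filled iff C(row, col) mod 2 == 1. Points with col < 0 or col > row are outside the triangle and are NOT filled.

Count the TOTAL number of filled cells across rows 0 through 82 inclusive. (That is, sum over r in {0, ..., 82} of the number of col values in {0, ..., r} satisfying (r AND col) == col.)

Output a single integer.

r0=0 pc0: +1 =1
r1=1 pc1: +2 =3
r2=10 pc1: +2 =5
r3=11 pc2: +4 =9
r4=100 pc1: +2 =11
r5=101 pc2: +4 =15
r6=110 pc2: +4 =19
r7=111 pc3: +8 =27
r8=1000 pc1: +2 =29
r9=1001 pc2: +4 =33
r10=1010 pc2: +4 =37
r11=1011 pc3: +8 =45
r12=1100 pc2: +4 =49
r13=1101 pc3: +8 =57
r14=1110 pc3: +8 =65
r15=1111 pc4: +16 =81
r16=10000 pc1: +2 =83
r17=10001 pc2: +4 =87
r18=10010 pc2: +4 =91
r19=10011 pc3: +8 =99
r20=10100 pc2: +4 =103
r21=10101 pc3: +8 =111
r22=10110 pc3: +8 =119
r23=10111 pc4: +16 =135
r24=11000 pc2: +4 =139
r25=11001 pc3: +8 =147
r26=11010 pc3: +8 =155
r27=11011 pc4: +16 =171
r28=11100 pc3: +8 =179
r29=11101 pc4: +16 =195
r30=11110 pc4: +16 =211
r31=11111 pc5: +32 =243
r32=100000 pc1: +2 =245
r33=100001 pc2: +4 =249
r34=100010 pc2: +4 =253
r35=100011 pc3: +8 =261
r36=100100 pc2: +4 =265
r37=100101 pc3: +8 =273
r38=100110 pc3: +8 =281
r39=100111 pc4: +16 =297
r40=101000 pc2: +4 =301
r41=101001 pc3: +8 =309
r42=101010 pc3: +8 =317
r43=101011 pc4: +16 =333
r44=101100 pc3: +8 =341
r45=101101 pc4: +16 =357
r46=101110 pc4: +16 =373
r47=101111 pc5: +32 =405
r48=110000 pc2: +4 =409
r49=110001 pc3: +8 =417
r50=110010 pc3: +8 =425
r51=110011 pc4: +16 =441
r52=110100 pc3: +8 =449
r53=110101 pc4: +16 =465
r54=110110 pc4: +16 =481
r55=110111 pc5: +32 =513
r56=111000 pc3: +8 =521
r57=111001 pc4: +16 =537
r58=111010 pc4: +16 =553
r59=111011 pc5: +32 =585
r60=111100 pc4: +16 =601
r61=111101 pc5: +32 =633
r62=111110 pc5: +32 =665
r63=111111 pc6: +64 =729
r64=1000000 pc1: +2 =731
r65=1000001 pc2: +4 =735
r66=1000010 pc2: +4 =739
r67=1000011 pc3: +8 =747
r68=1000100 pc2: +4 =751
r69=1000101 pc3: +8 =759
r70=1000110 pc3: +8 =767
r71=1000111 pc4: +16 =783
r72=1001000 pc2: +4 =787
r73=1001001 pc3: +8 =795
r74=1001010 pc3: +8 =803
r75=1001011 pc4: +16 =819
r76=1001100 pc3: +8 =827
r77=1001101 pc4: +16 =843
r78=1001110 pc4: +16 =859
r79=1001111 pc5: +32 =891
r80=1010000 pc2: +4 =895
r81=1010001 pc3: +8 =903
r82=1010010 pc3: +8 =911

Answer: 911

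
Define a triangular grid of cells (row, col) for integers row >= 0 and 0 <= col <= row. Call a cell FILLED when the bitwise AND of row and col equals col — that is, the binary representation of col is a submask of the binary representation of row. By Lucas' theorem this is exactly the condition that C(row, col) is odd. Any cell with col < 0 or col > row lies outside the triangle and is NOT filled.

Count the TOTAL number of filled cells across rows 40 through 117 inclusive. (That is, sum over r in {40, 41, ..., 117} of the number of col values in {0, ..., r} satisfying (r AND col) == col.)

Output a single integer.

r40=101000 pc2: +4 =4
r41=101001 pc3: +8 =12
r42=101010 pc3: +8 =20
r43=101011 pc4: +16 =36
r44=101100 pc3: +8 =44
r45=101101 pc4: +16 =60
r46=101110 pc4: +16 =76
r47=101111 pc5: +32 =108
r48=110000 pc2: +4 =112
r49=110001 pc3: +8 =120
r50=110010 pc3: +8 =128
r51=110011 pc4: +16 =144
r52=110100 pc3: +8 =152
r53=110101 pc4: +16 =168
r54=110110 pc4: +16 =184
r55=110111 pc5: +32 =216
r56=111000 pc3: +8 =224
r57=111001 pc4: +16 =240
r58=111010 pc4: +16 =256
r59=111011 pc5: +32 =288
r60=111100 pc4: +16 =304
r61=111101 pc5: +32 =336
r62=111110 pc5: +32 =368
r63=111111 pc6: +64 =432
r64=1000000 pc1: +2 =434
r65=1000001 pc2: +4 =438
r66=1000010 pc2: +4 =442
r67=1000011 pc3: +8 =450
r68=1000100 pc2: +4 =454
r69=1000101 pc3: +8 =462
r70=1000110 pc3: +8 =470
r71=1000111 pc4: +16 =486
r72=1001000 pc2: +4 =490
r73=1001001 pc3: +8 =498
r74=1001010 pc3: +8 =506
r75=1001011 pc4: +16 =522
r76=1001100 pc3: +8 =530
r77=1001101 pc4: +16 =546
r78=1001110 pc4: +16 =562
r79=1001111 pc5: +32 =594
r80=1010000 pc2: +4 =598
r81=1010001 pc3: +8 =606
r82=1010010 pc3: +8 =614
r83=1010011 pc4: +16 =630
r84=1010100 pc3: +8 =638
r85=1010101 pc4: +16 =654
r86=1010110 pc4: +16 =670
r87=1010111 pc5: +32 =702
r88=1011000 pc3: +8 =710
r89=1011001 pc4: +16 =726
r90=1011010 pc4: +16 =742
r91=1011011 pc5: +32 =774
r92=1011100 pc4: +16 =790
r93=1011101 pc5: +32 =822
r94=1011110 pc5: +32 =854
r95=1011111 pc6: +64 =918
r96=1100000 pc2: +4 =922
r97=1100001 pc3: +8 =930
r98=1100010 pc3: +8 =938
r99=1100011 pc4: +16 =954
r100=1100100 pc3: +8 =962
r101=1100101 pc4: +16 =978
r102=1100110 pc4: +16 =994
r103=1100111 pc5: +32 =1026
r104=1101000 pc3: +8 =1034
r105=1101001 pc4: +16 =1050
r106=1101010 pc4: +16 =1066
r107=1101011 pc5: +32 =1098
r108=1101100 pc4: +16 =1114
r109=1101101 pc5: +32 =1146
r110=1101110 pc5: +32 =1178
r111=1101111 pc6: +64 =1242
r112=1110000 pc3: +8 =1250
r113=1110001 pc4: +16 =1266
r114=1110010 pc4: +16 =1282
r115=1110011 pc5: +32 =1314
r116=1110100 pc4: +16 =1330
r117=1110101 pc5: +32 =1362

Answer: 1362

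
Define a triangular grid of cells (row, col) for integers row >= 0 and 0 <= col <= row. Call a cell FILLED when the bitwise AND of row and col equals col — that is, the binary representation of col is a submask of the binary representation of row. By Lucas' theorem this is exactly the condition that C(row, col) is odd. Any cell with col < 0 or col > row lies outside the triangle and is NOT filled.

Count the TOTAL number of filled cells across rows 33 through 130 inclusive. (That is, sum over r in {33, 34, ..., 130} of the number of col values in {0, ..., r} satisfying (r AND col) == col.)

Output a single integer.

r33=100001 pc2: +4 =4
r34=100010 pc2: +4 =8
r35=100011 pc3: +8 =16
r36=100100 pc2: +4 =20
r37=100101 pc3: +8 =28
r38=100110 pc3: +8 =36
r39=100111 pc4: +16 =52
r40=101000 pc2: +4 =56
r41=101001 pc3: +8 =64
r42=101010 pc3: +8 =72
r43=101011 pc4: +16 =88
r44=101100 pc3: +8 =96
r45=101101 pc4: +16 =112
r46=101110 pc4: +16 =128
r47=101111 pc5: +32 =160
r48=110000 pc2: +4 =164
r49=110001 pc3: +8 =172
r50=110010 pc3: +8 =180
r51=110011 pc4: +16 =196
r52=110100 pc3: +8 =204
r53=110101 pc4: +16 =220
r54=110110 pc4: +16 =236
r55=110111 pc5: +32 =268
r56=111000 pc3: +8 =276
r57=111001 pc4: +16 =292
r58=111010 pc4: +16 =308
r59=111011 pc5: +32 =340
r60=111100 pc4: +16 =356
r61=111101 pc5: +32 =388
r62=111110 pc5: +32 =420
r63=111111 pc6: +64 =484
r64=1000000 pc1: +2 =486
r65=1000001 pc2: +4 =490
r66=1000010 pc2: +4 =494
r67=1000011 pc3: +8 =502
r68=1000100 pc2: +4 =506
r69=1000101 pc3: +8 =514
r70=1000110 pc3: +8 =522
r71=1000111 pc4: +16 =538
r72=1001000 pc2: +4 =542
r73=1001001 pc3: +8 =550
r74=1001010 pc3: +8 =558
r75=1001011 pc4: +16 =574
r76=1001100 pc3: +8 =582
r77=1001101 pc4: +16 =598
r78=1001110 pc4: +16 =614
r79=1001111 pc5: +32 =646
r80=1010000 pc2: +4 =650
r81=1010001 pc3: +8 =658
r82=1010010 pc3: +8 =666
r83=1010011 pc4: +16 =682
r84=1010100 pc3: +8 =690
r85=1010101 pc4: +16 =706
r86=1010110 pc4: +16 =722
r87=1010111 pc5: +32 =754
r88=1011000 pc3: +8 =762
r89=1011001 pc4: +16 =778
r90=1011010 pc4: +16 =794
r91=1011011 pc5: +32 =826
r92=1011100 pc4: +16 =842
r93=1011101 pc5: +32 =874
r94=1011110 pc5: +32 =906
r95=1011111 pc6: +64 =970
r96=1100000 pc2: +4 =974
r97=1100001 pc3: +8 =982
r98=1100010 pc3: +8 =990
r99=1100011 pc4: +16 =1006
r100=1100100 pc3: +8 =1014
r101=1100101 pc4: +16 =1030
r102=1100110 pc4: +16 =1046
r103=1100111 pc5: +32 =1078
r104=1101000 pc3: +8 =1086
r105=1101001 pc4: +16 =1102
r106=1101010 pc4: +16 =1118
r107=1101011 pc5: +32 =1150
r108=1101100 pc4: +16 =1166
r109=1101101 pc5: +32 =1198
r110=1101110 pc5: +32 =1230
r111=1101111 pc6: +64 =1294
r112=1110000 pc3: +8 =1302
r113=1110001 pc4: +16 =1318
r114=1110010 pc4: +16 =1334
r115=1110011 pc5: +32 =1366
r116=1110100 pc4: +16 =1382
r117=1110101 pc5: +32 =1414
r118=1110110 pc5: +32 =1446
r119=1110111 pc6: +64 =1510
r120=1111000 pc4: +16 =1526
r121=1111001 pc5: +32 =1558
r122=1111010 pc5: +32 =1590
r123=1111011 pc6: +64 =1654
r124=1111100 pc5: +32 =1686
r125=1111101 pc6: +64 =1750
r126=1111110 pc6: +64 =1814
r127=1111111 pc7: +128 =1942
r128=10000000 pc1: +2 =1944
r129=10000001 pc2: +4 =1948
r130=10000010 pc2: +4 =1952

Answer: 1952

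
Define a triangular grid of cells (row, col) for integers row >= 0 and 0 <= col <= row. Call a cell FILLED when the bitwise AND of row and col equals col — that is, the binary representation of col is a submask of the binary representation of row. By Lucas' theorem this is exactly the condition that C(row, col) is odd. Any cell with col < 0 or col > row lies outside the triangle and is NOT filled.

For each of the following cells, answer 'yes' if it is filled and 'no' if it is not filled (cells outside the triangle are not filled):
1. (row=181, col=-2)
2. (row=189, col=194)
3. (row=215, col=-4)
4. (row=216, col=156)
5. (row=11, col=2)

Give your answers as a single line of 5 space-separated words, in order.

Answer: no no no no yes

Derivation:
(181,-2): col outside [0, 181] -> not filled
(189,194): col outside [0, 189] -> not filled
(215,-4): col outside [0, 215] -> not filled
(216,156): row=0b11011000, col=0b10011100, row AND col = 0b10011000 = 152; 152 != 156 -> empty
(11,2): row=0b1011, col=0b10, row AND col = 0b10 = 2; 2 == 2 -> filled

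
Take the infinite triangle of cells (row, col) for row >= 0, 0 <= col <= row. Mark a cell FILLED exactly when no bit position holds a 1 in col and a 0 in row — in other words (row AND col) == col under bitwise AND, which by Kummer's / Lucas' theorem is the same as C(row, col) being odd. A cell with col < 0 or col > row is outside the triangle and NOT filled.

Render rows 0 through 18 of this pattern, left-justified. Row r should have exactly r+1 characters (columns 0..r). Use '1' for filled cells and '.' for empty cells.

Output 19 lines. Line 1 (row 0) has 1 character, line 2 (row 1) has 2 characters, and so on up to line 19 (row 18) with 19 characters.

r0=0: 1
r1=1: 11
r2=10: 1.1
r3=11: 1111
r4=100: 1...1
r5=101: 11..11
r6=110: 1.1.1.1
r7=111: 11111111
r8=1000: 1.......1
r9=1001: 11......11
r10=1010: 1.1.....1.1
r11=1011: 1111....1111
r12=1100: 1...1...1...1
r13=1101: 11..11..11..11
r14=1110: 1.1.1.1.1.1.1.1
r15=1111: 1111111111111111
r16=10000: 1...............1
r17=10001: 11..............11
r18=10010: 1.1.............1.1

Answer: 1
11
1.1
1111
1...1
11..11
1.1.1.1
11111111
1.......1
11......11
1.1.....1.1
1111....1111
1...1...1...1
11..11..11..11
1.1.1.1.1.1.1.1
1111111111111111
1...............1
11..............11
1.1.............1.1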